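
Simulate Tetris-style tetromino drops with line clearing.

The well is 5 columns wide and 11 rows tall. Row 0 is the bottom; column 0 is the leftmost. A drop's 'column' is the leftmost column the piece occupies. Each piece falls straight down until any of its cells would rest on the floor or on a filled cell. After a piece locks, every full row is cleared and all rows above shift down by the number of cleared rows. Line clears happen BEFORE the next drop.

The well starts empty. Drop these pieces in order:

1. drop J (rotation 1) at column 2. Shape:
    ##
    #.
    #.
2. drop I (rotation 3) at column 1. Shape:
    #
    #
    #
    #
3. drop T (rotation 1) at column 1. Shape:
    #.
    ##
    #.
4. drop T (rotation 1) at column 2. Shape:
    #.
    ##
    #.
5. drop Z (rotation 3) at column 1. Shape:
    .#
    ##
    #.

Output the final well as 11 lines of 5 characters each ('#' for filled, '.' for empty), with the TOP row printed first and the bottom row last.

Drop 1: J rot1 at col 2 lands with bottom-row=0; cleared 0 line(s) (total 0); column heights now [0 0 3 3 0], max=3
Drop 2: I rot3 at col 1 lands with bottom-row=0; cleared 0 line(s) (total 0); column heights now [0 4 3 3 0], max=4
Drop 3: T rot1 at col 1 lands with bottom-row=4; cleared 0 line(s) (total 0); column heights now [0 7 6 3 0], max=7
Drop 4: T rot1 at col 2 lands with bottom-row=6; cleared 0 line(s) (total 0); column heights now [0 7 9 8 0], max=9
Drop 5: Z rot3 at col 1 lands with bottom-row=8; cleared 0 line(s) (total 0); column heights now [0 10 11 8 0], max=11

Answer: ..#..
.##..
.##..
..##.
.##..
.##..
.#...
.#...
.###.
.##..
.##..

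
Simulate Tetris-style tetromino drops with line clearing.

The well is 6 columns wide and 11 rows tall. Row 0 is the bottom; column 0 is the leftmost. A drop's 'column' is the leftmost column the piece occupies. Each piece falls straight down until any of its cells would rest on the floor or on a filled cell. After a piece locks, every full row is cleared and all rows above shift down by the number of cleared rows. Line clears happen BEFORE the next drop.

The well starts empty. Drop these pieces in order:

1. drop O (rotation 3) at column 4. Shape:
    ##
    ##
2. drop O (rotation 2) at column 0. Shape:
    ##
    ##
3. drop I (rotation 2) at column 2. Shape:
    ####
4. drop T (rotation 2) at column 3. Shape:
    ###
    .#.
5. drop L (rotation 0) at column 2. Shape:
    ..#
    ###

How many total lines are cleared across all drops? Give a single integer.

Answer: 0

Derivation:
Drop 1: O rot3 at col 4 lands with bottom-row=0; cleared 0 line(s) (total 0); column heights now [0 0 0 0 2 2], max=2
Drop 2: O rot2 at col 0 lands with bottom-row=0; cleared 0 line(s) (total 0); column heights now [2 2 0 0 2 2], max=2
Drop 3: I rot2 at col 2 lands with bottom-row=2; cleared 0 line(s) (total 0); column heights now [2 2 3 3 3 3], max=3
Drop 4: T rot2 at col 3 lands with bottom-row=3; cleared 0 line(s) (total 0); column heights now [2 2 3 5 5 5], max=5
Drop 5: L rot0 at col 2 lands with bottom-row=5; cleared 0 line(s) (total 0); column heights now [2 2 6 6 7 5], max=7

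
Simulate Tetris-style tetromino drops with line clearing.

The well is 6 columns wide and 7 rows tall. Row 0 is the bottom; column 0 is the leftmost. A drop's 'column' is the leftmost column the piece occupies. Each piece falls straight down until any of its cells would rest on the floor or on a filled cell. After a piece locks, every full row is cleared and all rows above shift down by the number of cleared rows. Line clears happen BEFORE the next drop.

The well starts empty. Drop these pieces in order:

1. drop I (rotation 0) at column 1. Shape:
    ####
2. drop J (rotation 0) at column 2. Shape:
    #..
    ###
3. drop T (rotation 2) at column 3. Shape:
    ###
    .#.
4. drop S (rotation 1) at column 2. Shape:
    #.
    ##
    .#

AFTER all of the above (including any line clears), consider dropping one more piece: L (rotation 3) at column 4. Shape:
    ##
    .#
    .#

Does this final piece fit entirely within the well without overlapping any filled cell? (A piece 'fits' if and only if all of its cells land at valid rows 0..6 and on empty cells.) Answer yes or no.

Answer: yes

Derivation:
Drop 1: I rot0 at col 1 lands with bottom-row=0; cleared 0 line(s) (total 0); column heights now [0 1 1 1 1 0], max=1
Drop 2: J rot0 at col 2 lands with bottom-row=1; cleared 0 line(s) (total 0); column heights now [0 1 3 2 2 0], max=3
Drop 3: T rot2 at col 3 lands with bottom-row=2; cleared 0 line(s) (total 0); column heights now [0 1 3 4 4 4], max=4
Drop 4: S rot1 at col 2 lands with bottom-row=4; cleared 0 line(s) (total 0); column heights now [0 1 7 6 4 4], max=7
Test piece L rot3 at col 4 (width 2): heights before test = [0 1 7 6 4 4]; fits = True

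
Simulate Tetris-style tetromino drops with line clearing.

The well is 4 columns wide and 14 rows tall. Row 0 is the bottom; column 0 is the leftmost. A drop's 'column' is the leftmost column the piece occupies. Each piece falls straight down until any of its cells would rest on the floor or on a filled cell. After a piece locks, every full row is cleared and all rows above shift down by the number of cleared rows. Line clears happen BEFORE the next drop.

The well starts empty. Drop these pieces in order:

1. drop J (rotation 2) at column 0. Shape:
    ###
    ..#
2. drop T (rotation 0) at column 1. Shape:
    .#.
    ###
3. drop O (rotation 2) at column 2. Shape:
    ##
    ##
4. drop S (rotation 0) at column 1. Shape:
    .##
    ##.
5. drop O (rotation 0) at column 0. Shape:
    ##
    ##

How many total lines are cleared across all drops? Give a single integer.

Answer: 1

Derivation:
Drop 1: J rot2 at col 0 lands with bottom-row=0; cleared 0 line(s) (total 0); column heights now [2 2 2 0], max=2
Drop 2: T rot0 at col 1 lands with bottom-row=2; cleared 0 line(s) (total 0); column heights now [2 3 4 3], max=4
Drop 3: O rot2 at col 2 lands with bottom-row=4; cleared 0 line(s) (total 0); column heights now [2 3 6 6], max=6
Drop 4: S rot0 at col 1 lands with bottom-row=6; cleared 0 line(s) (total 0); column heights now [2 7 8 8], max=8
Drop 5: O rot0 at col 0 lands with bottom-row=7; cleared 1 line(s) (total 1); column heights now [8 8 7 6], max=8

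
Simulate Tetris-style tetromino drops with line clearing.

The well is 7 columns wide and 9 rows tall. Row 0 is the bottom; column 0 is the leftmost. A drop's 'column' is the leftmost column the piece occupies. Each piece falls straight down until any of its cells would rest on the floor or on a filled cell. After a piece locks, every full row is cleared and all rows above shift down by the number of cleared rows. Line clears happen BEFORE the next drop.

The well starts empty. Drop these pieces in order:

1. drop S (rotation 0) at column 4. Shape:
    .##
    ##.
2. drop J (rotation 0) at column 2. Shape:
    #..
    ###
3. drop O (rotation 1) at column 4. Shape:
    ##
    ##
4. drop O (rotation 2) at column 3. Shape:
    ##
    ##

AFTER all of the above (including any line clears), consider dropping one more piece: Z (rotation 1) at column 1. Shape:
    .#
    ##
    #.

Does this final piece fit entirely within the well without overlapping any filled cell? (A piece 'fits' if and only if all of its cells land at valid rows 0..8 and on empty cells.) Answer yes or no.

Drop 1: S rot0 at col 4 lands with bottom-row=0; cleared 0 line(s) (total 0); column heights now [0 0 0 0 1 2 2], max=2
Drop 2: J rot0 at col 2 lands with bottom-row=1; cleared 0 line(s) (total 0); column heights now [0 0 3 2 2 2 2], max=3
Drop 3: O rot1 at col 4 lands with bottom-row=2; cleared 0 line(s) (total 0); column heights now [0 0 3 2 4 4 2], max=4
Drop 4: O rot2 at col 3 lands with bottom-row=4; cleared 0 line(s) (total 0); column heights now [0 0 3 6 6 4 2], max=6
Test piece Z rot1 at col 1 (width 2): heights before test = [0 0 3 6 6 4 2]; fits = True

Answer: yes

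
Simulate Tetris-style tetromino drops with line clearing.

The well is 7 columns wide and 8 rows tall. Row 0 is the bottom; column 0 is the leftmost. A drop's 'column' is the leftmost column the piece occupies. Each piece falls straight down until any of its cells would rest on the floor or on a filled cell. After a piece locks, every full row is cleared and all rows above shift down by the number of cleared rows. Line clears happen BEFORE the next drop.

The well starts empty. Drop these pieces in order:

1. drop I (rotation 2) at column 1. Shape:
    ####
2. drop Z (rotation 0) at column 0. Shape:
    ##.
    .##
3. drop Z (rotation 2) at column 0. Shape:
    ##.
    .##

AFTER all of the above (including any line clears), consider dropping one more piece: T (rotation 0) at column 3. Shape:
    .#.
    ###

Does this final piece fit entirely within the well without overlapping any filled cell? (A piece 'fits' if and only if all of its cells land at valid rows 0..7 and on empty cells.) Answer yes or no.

Drop 1: I rot2 at col 1 lands with bottom-row=0; cleared 0 line(s) (total 0); column heights now [0 1 1 1 1 0 0], max=1
Drop 2: Z rot0 at col 0 lands with bottom-row=1; cleared 0 line(s) (total 0); column heights now [3 3 2 1 1 0 0], max=3
Drop 3: Z rot2 at col 0 lands with bottom-row=3; cleared 0 line(s) (total 0); column heights now [5 5 4 1 1 0 0], max=5
Test piece T rot0 at col 3 (width 3): heights before test = [5 5 4 1 1 0 0]; fits = True

Answer: yes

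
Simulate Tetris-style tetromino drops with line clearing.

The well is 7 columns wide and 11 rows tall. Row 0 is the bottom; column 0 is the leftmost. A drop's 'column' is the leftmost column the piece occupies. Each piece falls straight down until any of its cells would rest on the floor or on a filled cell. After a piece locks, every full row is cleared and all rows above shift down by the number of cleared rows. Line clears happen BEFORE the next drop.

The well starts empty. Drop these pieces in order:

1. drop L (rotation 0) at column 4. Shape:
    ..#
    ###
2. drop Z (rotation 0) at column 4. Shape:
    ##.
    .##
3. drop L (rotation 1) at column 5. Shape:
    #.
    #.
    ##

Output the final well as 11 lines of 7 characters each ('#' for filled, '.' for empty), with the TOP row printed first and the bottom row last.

Drop 1: L rot0 at col 4 lands with bottom-row=0; cleared 0 line(s) (total 0); column heights now [0 0 0 0 1 1 2], max=2
Drop 2: Z rot0 at col 4 lands with bottom-row=2; cleared 0 line(s) (total 0); column heights now [0 0 0 0 4 4 3], max=4
Drop 3: L rot1 at col 5 lands with bottom-row=4; cleared 0 line(s) (total 0); column heights now [0 0 0 0 4 7 5], max=7

Answer: .......
.......
.......
.......
.....#.
.....#.
.....##
....##.
.....##
......#
....###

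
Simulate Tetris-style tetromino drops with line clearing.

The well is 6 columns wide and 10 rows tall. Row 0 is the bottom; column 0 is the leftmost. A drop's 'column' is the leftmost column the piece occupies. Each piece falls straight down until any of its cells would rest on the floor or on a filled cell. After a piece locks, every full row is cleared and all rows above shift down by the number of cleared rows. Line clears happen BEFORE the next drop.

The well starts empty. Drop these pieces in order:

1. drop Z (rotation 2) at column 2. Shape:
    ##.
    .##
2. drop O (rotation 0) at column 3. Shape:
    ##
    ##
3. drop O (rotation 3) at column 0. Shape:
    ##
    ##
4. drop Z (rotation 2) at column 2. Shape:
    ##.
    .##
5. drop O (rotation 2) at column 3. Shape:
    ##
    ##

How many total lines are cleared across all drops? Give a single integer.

Drop 1: Z rot2 at col 2 lands with bottom-row=0; cleared 0 line(s) (total 0); column heights now [0 0 2 2 1 0], max=2
Drop 2: O rot0 at col 3 lands with bottom-row=2; cleared 0 line(s) (total 0); column heights now [0 0 2 4 4 0], max=4
Drop 3: O rot3 at col 0 lands with bottom-row=0; cleared 0 line(s) (total 0); column heights now [2 2 2 4 4 0], max=4
Drop 4: Z rot2 at col 2 lands with bottom-row=4; cleared 0 line(s) (total 0); column heights now [2 2 6 6 5 0], max=6
Drop 5: O rot2 at col 3 lands with bottom-row=6; cleared 0 line(s) (total 0); column heights now [2 2 6 8 8 0], max=8

Answer: 0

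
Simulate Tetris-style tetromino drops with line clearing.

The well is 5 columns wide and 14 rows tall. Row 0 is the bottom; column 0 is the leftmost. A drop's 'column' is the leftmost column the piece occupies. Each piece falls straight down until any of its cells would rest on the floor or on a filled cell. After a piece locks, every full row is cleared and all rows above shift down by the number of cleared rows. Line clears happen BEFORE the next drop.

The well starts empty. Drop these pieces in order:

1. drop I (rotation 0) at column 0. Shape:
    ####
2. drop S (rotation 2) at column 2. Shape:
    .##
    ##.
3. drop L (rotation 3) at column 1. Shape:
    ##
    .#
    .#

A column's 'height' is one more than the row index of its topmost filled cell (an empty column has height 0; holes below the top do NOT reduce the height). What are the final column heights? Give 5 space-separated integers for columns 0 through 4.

Answer: 1 5 5 3 3

Derivation:
Drop 1: I rot0 at col 0 lands with bottom-row=0; cleared 0 line(s) (total 0); column heights now [1 1 1 1 0], max=1
Drop 2: S rot2 at col 2 lands with bottom-row=1; cleared 0 line(s) (total 0); column heights now [1 1 2 3 3], max=3
Drop 3: L rot3 at col 1 lands with bottom-row=2; cleared 0 line(s) (total 0); column heights now [1 5 5 3 3], max=5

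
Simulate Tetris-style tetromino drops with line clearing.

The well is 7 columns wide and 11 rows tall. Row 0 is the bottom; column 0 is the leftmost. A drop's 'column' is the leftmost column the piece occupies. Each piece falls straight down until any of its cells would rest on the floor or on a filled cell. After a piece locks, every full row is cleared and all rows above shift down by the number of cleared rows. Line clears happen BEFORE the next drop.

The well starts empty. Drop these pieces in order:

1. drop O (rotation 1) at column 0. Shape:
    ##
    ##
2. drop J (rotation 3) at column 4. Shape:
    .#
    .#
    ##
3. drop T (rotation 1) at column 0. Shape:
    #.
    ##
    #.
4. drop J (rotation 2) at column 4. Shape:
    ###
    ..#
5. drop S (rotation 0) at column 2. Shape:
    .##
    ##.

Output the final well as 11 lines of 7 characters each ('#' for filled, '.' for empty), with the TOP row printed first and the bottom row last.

Drop 1: O rot1 at col 0 lands with bottom-row=0; cleared 0 line(s) (total 0); column heights now [2 2 0 0 0 0 0], max=2
Drop 2: J rot3 at col 4 lands with bottom-row=0; cleared 0 line(s) (total 0); column heights now [2 2 0 0 1 3 0], max=3
Drop 3: T rot1 at col 0 lands with bottom-row=2; cleared 0 line(s) (total 0); column heights now [5 4 0 0 1 3 0], max=5
Drop 4: J rot2 at col 4 lands with bottom-row=2; cleared 0 line(s) (total 0); column heights now [5 4 0 0 4 4 4], max=5
Drop 5: S rot0 at col 2 lands with bottom-row=3; cleared 1 line(s) (total 1); column heights now [4 2 0 4 4 3 3], max=4

Answer: .......
.......
.......
.......
.......
.......
.......
#..##..
#....##
##...#.
##..##.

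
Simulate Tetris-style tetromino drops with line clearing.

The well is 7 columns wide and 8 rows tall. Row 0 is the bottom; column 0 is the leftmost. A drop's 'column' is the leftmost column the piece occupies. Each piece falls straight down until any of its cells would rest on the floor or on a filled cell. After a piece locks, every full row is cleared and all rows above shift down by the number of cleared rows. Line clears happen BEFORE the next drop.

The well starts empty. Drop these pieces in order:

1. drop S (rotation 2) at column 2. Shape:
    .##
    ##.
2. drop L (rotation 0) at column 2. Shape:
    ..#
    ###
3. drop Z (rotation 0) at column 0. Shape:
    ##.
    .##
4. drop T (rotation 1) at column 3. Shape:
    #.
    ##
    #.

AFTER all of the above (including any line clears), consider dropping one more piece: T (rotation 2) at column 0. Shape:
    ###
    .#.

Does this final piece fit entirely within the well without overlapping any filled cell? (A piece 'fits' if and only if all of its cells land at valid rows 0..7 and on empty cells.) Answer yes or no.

Answer: yes

Derivation:
Drop 1: S rot2 at col 2 lands with bottom-row=0; cleared 0 line(s) (total 0); column heights now [0 0 1 2 2 0 0], max=2
Drop 2: L rot0 at col 2 lands with bottom-row=2; cleared 0 line(s) (total 0); column heights now [0 0 3 3 4 0 0], max=4
Drop 3: Z rot0 at col 0 lands with bottom-row=3; cleared 0 line(s) (total 0); column heights now [5 5 4 3 4 0 0], max=5
Drop 4: T rot1 at col 3 lands with bottom-row=3; cleared 0 line(s) (total 0); column heights now [5 5 4 6 5 0 0], max=6
Test piece T rot2 at col 0 (width 3): heights before test = [5 5 4 6 5 0 0]; fits = True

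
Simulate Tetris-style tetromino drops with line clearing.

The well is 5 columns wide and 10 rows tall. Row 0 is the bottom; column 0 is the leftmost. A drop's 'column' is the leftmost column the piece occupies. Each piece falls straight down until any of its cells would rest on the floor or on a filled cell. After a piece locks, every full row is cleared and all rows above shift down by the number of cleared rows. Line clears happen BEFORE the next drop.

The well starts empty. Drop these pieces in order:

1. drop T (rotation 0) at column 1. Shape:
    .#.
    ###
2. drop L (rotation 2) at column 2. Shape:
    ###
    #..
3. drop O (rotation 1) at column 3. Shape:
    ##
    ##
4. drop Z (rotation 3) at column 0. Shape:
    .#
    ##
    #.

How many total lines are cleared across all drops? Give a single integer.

Drop 1: T rot0 at col 1 lands with bottom-row=0; cleared 0 line(s) (total 0); column heights now [0 1 2 1 0], max=2
Drop 2: L rot2 at col 2 lands with bottom-row=2; cleared 0 line(s) (total 0); column heights now [0 1 4 4 4], max=4
Drop 3: O rot1 at col 3 lands with bottom-row=4; cleared 0 line(s) (total 0); column heights now [0 1 4 6 6], max=6
Drop 4: Z rot3 at col 0 lands with bottom-row=0; cleared 0 line(s) (total 0); column heights now [2 3 4 6 6], max=6

Answer: 0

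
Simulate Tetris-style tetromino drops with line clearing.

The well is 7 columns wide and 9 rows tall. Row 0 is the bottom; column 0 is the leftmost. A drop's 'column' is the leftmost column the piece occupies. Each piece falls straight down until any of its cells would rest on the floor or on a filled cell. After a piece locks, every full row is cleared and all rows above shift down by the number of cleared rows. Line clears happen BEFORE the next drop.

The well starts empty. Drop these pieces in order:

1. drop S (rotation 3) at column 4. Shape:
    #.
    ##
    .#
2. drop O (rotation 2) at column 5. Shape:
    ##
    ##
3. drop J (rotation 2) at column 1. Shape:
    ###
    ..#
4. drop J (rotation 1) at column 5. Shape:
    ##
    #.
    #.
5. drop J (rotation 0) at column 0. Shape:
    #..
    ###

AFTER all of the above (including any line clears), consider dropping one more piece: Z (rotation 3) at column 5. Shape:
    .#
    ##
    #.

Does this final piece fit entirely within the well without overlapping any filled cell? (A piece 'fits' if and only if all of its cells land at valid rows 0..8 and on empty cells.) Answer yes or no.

Answer: no

Derivation:
Drop 1: S rot3 at col 4 lands with bottom-row=0; cleared 0 line(s) (total 0); column heights now [0 0 0 0 3 2 0], max=3
Drop 2: O rot2 at col 5 lands with bottom-row=2; cleared 0 line(s) (total 0); column heights now [0 0 0 0 3 4 4], max=4
Drop 3: J rot2 at col 1 lands with bottom-row=0; cleared 0 line(s) (total 0); column heights now [0 2 2 2 3 4 4], max=4
Drop 4: J rot1 at col 5 lands with bottom-row=4; cleared 0 line(s) (total 0); column heights now [0 2 2 2 3 7 7], max=7
Drop 5: J rot0 at col 0 lands with bottom-row=2; cleared 0 line(s) (total 0); column heights now [4 3 3 2 3 7 7], max=7
Test piece Z rot3 at col 5 (width 2): heights before test = [4 3 3 2 3 7 7]; fits = False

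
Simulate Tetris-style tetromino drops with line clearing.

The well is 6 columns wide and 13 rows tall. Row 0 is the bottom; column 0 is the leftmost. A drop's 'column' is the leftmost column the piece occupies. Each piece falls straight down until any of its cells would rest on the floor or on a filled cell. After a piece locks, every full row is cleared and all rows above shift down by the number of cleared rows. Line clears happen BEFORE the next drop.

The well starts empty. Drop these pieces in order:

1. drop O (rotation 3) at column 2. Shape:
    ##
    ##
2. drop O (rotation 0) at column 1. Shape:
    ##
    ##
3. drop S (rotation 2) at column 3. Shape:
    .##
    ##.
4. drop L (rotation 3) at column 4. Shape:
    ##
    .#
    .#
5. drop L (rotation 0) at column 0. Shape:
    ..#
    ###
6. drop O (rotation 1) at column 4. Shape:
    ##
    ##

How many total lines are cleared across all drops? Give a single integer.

Drop 1: O rot3 at col 2 lands with bottom-row=0; cleared 0 line(s) (total 0); column heights now [0 0 2 2 0 0], max=2
Drop 2: O rot0 at col 1 lands with bottom-row=2; cleared 0 line(s) (total 0); column heights now [0 4 4 2 0 0], max=4
Drop 3: S rot2 at col 3 lands with bottom-row=2; cleared 0 line(s) (total 0); column heights now [0 4 4 3 4 4], max=4
Drop 4: L rot3 at col 4 lands with bottom-row=4; cleared 0 line(s) (total 0); column heights now [0 4 4 3 7 7], max=7
Drop 5: L rot0 at col 0 lands with bottom-row=4; cleared 0 line(s) (total 0); column heights now [5 5 6 3 7 7], max=7
Drop 6: O rot1 at col 4 lands with bottom-row=7; cleared 0 line(s) (total 0); column heights now [5 5 6 3 9 9], max=9

Answer: 0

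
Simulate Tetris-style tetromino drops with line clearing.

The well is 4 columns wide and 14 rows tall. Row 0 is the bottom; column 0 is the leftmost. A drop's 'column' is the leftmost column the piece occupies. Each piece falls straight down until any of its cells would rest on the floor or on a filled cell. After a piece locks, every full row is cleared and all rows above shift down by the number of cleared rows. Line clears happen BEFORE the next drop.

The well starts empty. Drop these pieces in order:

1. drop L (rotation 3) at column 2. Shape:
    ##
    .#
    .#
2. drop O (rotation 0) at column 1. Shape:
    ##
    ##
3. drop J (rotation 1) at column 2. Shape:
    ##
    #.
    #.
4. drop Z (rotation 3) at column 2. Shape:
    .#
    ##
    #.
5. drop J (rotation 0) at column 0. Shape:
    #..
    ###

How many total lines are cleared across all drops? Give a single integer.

Drop 1: L rot3 at col 2 lands with bottom-row=0; cleared 0 line(s) (total 0); column heights now [0 0 3 3], max=3
Drop 2: O rot0 at col 1 lands with bottom-row=3; cleared 0 line(s) (total 0); column heights now [0 5 5 3], max=5
Drop 3: J rot1 at col 2 lands with bottom-row=5; cleared 0 line(s) (total 0); column heights now [0 5 8 8], max=8
Drop 4: Z rot3 at col 2 lands with bottom-row=8; cleared 0 line(s) (total 0); column heights now [0 5 10 11], max=11
Drop 5: J rot0 at col 0 lands with bottom-row=10; cleared 1 line(s) (total 1); column heights now [11 5 10 10], max=11

Answer: 1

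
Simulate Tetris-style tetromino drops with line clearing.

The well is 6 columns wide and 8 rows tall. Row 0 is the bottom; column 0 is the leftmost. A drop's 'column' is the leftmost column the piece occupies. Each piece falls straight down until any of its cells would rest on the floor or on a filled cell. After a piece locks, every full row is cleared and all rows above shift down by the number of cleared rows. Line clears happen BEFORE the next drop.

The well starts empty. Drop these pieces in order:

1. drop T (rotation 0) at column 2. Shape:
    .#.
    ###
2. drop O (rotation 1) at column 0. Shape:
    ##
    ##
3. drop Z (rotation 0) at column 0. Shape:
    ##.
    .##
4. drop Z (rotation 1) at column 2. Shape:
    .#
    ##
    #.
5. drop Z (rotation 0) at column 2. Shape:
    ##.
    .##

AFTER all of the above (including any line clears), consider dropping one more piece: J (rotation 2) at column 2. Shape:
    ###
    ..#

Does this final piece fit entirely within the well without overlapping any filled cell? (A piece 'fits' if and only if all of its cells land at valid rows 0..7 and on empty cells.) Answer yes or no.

Drop 1: T rot0 at col 2 lands with bottom-row=0; cleared 0 line(s) (total 0); column heights now [0 0 1 2 1 0], max=2
Drop 2: O rot1 at col 0 lands with bottom-row=0; cleared 0 line(s) (total 0); column heights now [2 2 1 2 1 0], max=2
Drop 3: Z rot0 at col 0 lands with bottom-row=2; cleared 0 line(s) (total 0); column heights now [4 4 3 2 1 0], max=4
Drop 4: Z rot1 at col 2 lands with bottom-row=3; cleared 0 line(s) (total 0); column heights now [4 4 5 6 1 0], max=6
Drop 5: Z rot0 at col 2 lands with bottom-row=6; cleared 0 line(s) (total 0); column heights now [4 4 8 8 7 0], max=8
Test piece J rot2 at col 2 (width 3): heights before test = [4 4 8 8 7 0]; fits = False

Answer: no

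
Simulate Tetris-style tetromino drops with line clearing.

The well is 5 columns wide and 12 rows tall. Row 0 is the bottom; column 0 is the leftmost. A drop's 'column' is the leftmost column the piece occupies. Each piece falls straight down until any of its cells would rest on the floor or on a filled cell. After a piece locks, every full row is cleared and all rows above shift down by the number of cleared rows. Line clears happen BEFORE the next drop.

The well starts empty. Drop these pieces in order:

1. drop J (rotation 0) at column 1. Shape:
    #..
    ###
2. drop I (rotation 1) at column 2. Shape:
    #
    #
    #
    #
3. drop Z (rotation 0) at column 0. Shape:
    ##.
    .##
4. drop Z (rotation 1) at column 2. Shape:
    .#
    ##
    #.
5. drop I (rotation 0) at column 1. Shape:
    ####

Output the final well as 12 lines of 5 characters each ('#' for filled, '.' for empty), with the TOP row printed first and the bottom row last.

Drop 1: J rot0 at col 1 lands with bottom-row=0; cleared 0 line(s) (total 0); column heights now [0 2 1 1 0], max=2
Drop 2: I rot1 at col 2 lands with bottom-row=1; cleared 0 line(s) (total 0); column heights now [0 2 5 1 0], max=5
Drop 3: Z rot0 at col 0 lands with bottom-row=5; cleared 0 line(s) (total 0); column heights now [7 7 6 1 0], max=7
Drop 4: Z rot1 at col 2 lands with bottom-row=6; cleared 0 line(s) (total 0); column heights now [7 7 8 9 0], max=9
Drop 5: I rot0 at col 1 lands with bottom-row=9; cleared 0 line(s) (total 0); column heights now [7 10 10 10 10], max=10

Answer: .....
.....
.####
...#.
..##.
###..
.##..
..#..
..#..
..#..
.##..
.###.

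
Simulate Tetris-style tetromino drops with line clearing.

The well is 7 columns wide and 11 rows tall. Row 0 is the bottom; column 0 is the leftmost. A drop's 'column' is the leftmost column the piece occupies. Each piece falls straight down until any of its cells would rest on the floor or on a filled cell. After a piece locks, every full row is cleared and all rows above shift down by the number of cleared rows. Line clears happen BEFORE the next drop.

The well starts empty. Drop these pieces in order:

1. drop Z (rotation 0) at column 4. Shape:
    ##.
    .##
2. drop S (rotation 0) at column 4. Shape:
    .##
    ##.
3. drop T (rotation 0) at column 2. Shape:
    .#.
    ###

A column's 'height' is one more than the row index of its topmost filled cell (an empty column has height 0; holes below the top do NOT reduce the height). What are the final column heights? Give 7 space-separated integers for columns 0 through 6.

Drop 1: Z rot0 at col 4 lands with bottom-row=0; cleared 0 line(s) (total 0); column heights now [0 0 0 0 2 2 1], max=2
Drop 2: S rot0 at col 4 lands with bottom-row=2; cleared 0 line(s) (total 0); column heights now [0 0 0 0 3 4 4], max=4
Drop 3: T rot0 at col 2 lands with bottom-row=3; cleared 0 line(s) (total 0); column heights now [0 0 4 5 4 4 4], max=5

Answer: 0 0 4 5 4 4 4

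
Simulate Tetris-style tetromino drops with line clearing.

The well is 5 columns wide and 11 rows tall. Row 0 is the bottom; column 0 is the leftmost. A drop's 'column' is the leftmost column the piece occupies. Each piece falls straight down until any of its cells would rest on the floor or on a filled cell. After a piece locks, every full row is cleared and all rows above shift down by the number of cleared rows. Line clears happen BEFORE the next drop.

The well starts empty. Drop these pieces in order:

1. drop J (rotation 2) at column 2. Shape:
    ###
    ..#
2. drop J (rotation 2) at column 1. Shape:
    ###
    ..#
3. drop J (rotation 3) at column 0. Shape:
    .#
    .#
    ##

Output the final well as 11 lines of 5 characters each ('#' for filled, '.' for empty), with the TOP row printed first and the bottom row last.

Answer: .....
.....
.....
.....
.#...
.#...
##...
.###.
...#.
..###
....#

Derivation:
Drop 1: J rot2 at col 2 lands with bottom-row=0; cleared 0 line(s) (total 0); column heights now [0 0 2 2 2], max=2
Drop 2: J rot2 at col 1 lands with bottom-row=2; cleared 0 line(s) (total 0); column heights now [0 4 4 4 2], max=4
Drop 3: J rot3 at col 0 lands with bottom-row=4; cleared 0 line(s) (total 0); column heights now [5 7 4 4 2], max=7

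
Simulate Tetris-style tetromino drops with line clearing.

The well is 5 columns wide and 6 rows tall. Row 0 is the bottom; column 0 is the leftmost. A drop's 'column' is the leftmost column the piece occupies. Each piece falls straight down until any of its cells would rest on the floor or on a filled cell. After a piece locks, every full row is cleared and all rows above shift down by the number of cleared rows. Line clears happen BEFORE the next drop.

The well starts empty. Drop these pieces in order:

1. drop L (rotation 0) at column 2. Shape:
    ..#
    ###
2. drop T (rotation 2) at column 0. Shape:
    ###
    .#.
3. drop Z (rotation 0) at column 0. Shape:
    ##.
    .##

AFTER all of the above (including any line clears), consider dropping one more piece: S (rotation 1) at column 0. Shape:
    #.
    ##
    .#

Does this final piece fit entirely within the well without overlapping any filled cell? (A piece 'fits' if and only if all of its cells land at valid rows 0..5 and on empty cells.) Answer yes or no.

Answer: no

Derivation:
Drop 1: L rot0 at col 2 lands with bottom-row=0; cleared 0 line(s) (total 0); column heights now [0 0 1 1 2], max=2
Drop 2: T rot2 at col 0 lands with bottom-row=0; cleared 0 line(s) (total 0); column heights now [2 2 2 1 2], max=2
Drop 3: Z rot0 at col 0 lands with bottom-row=2; cleared 0 line(s) (total 0); column heights now [4 4 3 1 2], max=4
Test piece S rot1 at col 0 (width 2): heights before test = [4 4 3 1 2]; fits = False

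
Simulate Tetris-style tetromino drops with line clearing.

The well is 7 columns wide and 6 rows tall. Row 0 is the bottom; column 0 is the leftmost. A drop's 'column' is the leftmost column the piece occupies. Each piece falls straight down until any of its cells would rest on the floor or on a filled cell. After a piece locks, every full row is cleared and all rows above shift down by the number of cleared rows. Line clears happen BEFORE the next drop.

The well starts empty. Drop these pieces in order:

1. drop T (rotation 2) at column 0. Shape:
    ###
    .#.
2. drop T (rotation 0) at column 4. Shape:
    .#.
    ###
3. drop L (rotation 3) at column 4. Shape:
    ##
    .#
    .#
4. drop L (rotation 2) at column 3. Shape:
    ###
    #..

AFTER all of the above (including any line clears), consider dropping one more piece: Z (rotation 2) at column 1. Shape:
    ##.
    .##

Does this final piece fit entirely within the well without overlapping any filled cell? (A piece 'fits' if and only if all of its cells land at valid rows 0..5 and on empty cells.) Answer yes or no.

Answer: no

Derivation:
Drop 1: T rot2 at col 0 lands with bottom-row=0; cleared 0 line(s) (total 0); column heights now [2 2 2 0 0 0 0], max=2
Drop 2: T rot0 at col 4 lands with bottom-row=0; cleared 0 line(s) (total 0); column heights now [2 2 2 0 1 2 1], max=2
Drop 3: L rot3 at col 4 lands with bottom-row=2; cleared 0 line(s) (total 0); column heights now [2 2 2 0 5 5 1], max=5
Drop 4: L rot2 at col 3 lands with bottom-row=4; cleared 0 line(s) (total 0); column heights now [2 2 2 6 6 6 1], max=6
Test piece Z rot2 at col 1 (width 3): heights before test = [2 2 2 6 6 6 1]; fits = False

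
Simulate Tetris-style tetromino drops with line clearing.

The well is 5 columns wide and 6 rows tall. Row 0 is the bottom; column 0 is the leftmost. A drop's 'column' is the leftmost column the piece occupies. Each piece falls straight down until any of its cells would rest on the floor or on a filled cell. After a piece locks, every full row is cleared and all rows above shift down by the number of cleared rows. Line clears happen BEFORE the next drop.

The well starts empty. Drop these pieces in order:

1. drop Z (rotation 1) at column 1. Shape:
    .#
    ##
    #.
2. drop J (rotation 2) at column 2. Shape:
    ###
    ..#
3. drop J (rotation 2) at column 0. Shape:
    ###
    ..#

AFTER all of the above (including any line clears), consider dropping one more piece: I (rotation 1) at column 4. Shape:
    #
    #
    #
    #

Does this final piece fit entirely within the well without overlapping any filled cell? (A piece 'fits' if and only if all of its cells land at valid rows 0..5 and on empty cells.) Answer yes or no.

Answer: no

Derivation:
Drop 1: Z rot1 at col 1 lands with bottom-row=0; cleared 0 line(s) (total 0); column heights now [0 2 3 0 0], max=3
Drop 2: J rot2 at col 2 lands with bottom-row=2; cleared 0 line(s) (total 0); column heights now [0 2 4 4 4], max=4
Drop 3: J rot2 at col 0 lands with bottom-row=4; cleared 0 line(s) (total 0); column heights now [6 6 6 4 4], max=6
Test piece I rot1 at col 4 (width 1): heights before test = [6 6 6 4 4]; fits = False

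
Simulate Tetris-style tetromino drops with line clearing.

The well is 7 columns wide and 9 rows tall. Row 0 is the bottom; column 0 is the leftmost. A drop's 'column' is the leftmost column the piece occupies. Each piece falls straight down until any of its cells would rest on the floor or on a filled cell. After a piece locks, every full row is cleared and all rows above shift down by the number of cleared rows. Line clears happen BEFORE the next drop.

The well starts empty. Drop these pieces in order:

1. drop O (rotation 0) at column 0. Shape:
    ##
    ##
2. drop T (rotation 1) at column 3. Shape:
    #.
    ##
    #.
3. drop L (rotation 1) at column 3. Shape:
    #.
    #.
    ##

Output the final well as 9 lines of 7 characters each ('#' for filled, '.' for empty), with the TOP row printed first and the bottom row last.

Answer: .......
.......
.......
...#...
...#...
...##..
...#...
##.##..
##.#...

Derivation:
Drop 1: O rot0 at col 0 lands with bottom-row=0; cleared 0 line(s) (total 0); column heights now [2 2 0 0 0 0 0], max=2
Drop 2: T rot1 at col 3 lands with bottom-row=0; cleared 0 line(s) (total 0); column heights now [2 2 0 3 2 0 0], max=3
Drop 3: L rot1 at col 3 lands with bottom-row=3; cleared 0 line(s) (total 0); column heights now [2 2 0 6 4 0 0], max=6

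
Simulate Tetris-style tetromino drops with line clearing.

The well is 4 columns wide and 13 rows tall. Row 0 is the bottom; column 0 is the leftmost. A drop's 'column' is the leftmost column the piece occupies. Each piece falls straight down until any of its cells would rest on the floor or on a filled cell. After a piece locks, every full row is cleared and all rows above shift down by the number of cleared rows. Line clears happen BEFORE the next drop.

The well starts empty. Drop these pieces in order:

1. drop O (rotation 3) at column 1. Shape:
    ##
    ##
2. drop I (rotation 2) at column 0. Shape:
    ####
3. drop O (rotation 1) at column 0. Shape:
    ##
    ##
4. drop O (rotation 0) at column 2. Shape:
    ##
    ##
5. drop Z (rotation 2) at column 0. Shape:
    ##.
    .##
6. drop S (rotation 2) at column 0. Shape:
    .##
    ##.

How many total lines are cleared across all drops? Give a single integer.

Drop 1: O rot3 at col 1 lands with bottom-row=0; cleared 0 line(s) (total 0); column heights now [0 2 2 0], max=2
Drop 2: I rot2 at col 0 lands with bottom-row=2; cleared 1 line(s) (total 1); column heights now [0 2 2 0], max=2
Drop 3: O rot1 at col 0 lands with bottom-row=2; cleared 0 line(s) (total 1); column heights now [4 4 2 0], max=4
Drop 4: O rot0 at col 2 lands with bottom-row=2; cleared 2 line(s) (total 3); column heights now [0 2 2 0], max=2
Drop 5: Z rot2 at col 0 lands with bottom-row=2; cleared 0 line(s) (total 3); column heights now [4 4 3 0], max=4
Drop 6: S rot2 at col 0 lands with bottom-row=4; cleared 0 line(s) (total 3); column heights now [5 6 6 0], max=6

Answer: 3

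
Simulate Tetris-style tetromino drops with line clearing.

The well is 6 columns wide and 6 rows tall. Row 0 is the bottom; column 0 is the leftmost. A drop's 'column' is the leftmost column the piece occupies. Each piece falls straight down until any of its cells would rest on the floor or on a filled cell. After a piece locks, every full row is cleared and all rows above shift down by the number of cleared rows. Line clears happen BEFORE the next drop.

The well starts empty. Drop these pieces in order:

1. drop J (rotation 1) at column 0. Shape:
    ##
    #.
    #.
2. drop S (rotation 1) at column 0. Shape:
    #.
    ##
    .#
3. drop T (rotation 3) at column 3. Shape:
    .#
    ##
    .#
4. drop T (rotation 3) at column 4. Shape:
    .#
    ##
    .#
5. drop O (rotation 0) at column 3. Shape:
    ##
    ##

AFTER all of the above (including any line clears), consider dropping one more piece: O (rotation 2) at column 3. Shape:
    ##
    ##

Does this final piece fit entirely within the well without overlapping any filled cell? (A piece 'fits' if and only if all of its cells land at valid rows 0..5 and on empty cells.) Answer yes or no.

Drop 1: J rot1 at col 0 lands with bottom-row=0; cleared 0 line(s) (total 0); column heights now [3 3 0 0 0 0], max=3
Drop 2: S rot1 at col 0 lands with bottom-row=3; cleared 0 line(s) (total 0); column heights now [6 5 0 0 0 0], max=6
Drop 3: T rot3 at col 3 lands with bottom-row=0; cleared 0 line(s) (total 0); column heights now [6 5 0 2 3 0], max=6
Drop 4: T rot3 at col 4 lands with bottom-row=2; cleared 0 line(s) (total 0); column heights now [6 5 0 2 4 5], max=6
Drop 5: O rot0 at col 3 lands with bottom-row=4; cleared 0 line(s) (total 0); column heights now [6 5 0 6 6 5], max=6
Test piece O rot2 at col 3 (width 2): heights before test = [6 5 0 6 6 5]; fits = False

Answer: no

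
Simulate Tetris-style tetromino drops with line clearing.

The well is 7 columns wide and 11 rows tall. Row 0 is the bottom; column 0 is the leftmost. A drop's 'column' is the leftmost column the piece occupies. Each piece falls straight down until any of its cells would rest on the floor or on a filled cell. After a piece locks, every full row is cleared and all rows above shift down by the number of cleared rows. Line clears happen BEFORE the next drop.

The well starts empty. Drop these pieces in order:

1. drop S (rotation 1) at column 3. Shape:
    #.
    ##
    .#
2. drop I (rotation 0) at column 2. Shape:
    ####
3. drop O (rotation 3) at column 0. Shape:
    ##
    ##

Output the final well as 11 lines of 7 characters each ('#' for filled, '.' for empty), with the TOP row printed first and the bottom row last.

Drop 1: S rot1 at col 3 lands with bottom-row=0; cleared 0 line(s) (total 0); column heights now [0 0 0 3 2 0 0], max=3
Drop 2: I rot0 at col 2 lands with bottom-row=3; cleared 0 line(s) (total 0); column heights now [0 0 4 4 4 4 0], max=4
Drop 3: O rot3 at col 0 lands with bottom-row=0; cleared 0 line(s) (total 0); column heights now [2 2 4 4 4 4 0], max=4

Answer: .......
.......
.......
.......
.......
.......
.......
..####.
...#...
##.##..
##..#..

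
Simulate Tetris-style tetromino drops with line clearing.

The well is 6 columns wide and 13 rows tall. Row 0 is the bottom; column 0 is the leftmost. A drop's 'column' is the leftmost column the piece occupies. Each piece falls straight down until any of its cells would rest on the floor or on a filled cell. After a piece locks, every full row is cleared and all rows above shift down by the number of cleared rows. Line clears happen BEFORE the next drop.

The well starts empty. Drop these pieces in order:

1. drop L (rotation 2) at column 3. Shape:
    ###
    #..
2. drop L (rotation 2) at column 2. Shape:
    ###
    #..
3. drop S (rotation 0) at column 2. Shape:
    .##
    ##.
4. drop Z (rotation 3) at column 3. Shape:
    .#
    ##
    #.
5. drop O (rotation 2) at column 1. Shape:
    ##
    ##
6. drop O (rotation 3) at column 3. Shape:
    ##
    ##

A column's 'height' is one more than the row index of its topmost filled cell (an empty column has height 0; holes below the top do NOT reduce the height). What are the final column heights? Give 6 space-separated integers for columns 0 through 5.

Answer: 0 6 6 10 10 2

Derivation:
Drop 1: L rot2 at col 3 lands with bottom-row=0; cleared 0 line(s) (total 0); column heights now [0 0 0 2 2 2], max=2
Drop 2: L rot2 at col 2 lands with bottom-row=1; cleared 0 line(s) (total 0); column heights now [0 0 3 3 3 2], max=3
Drop 3: S rot0 at col 2 lands with bottom-row=3; cleared 0 line(s) (total 0); column heights now [0 0 4 5 5 2], max=5
Drop 4: Z rot3 at col 3 lands with bottom-row=5; cleared 0 line(s) (total 0); column heights now [0 0 4 7 8 2], max=8
Drop 5: O rot2 at col 1 lands with bottom-row=4; cleared 0 line(s) (total 0); column heights now [0 6 6 7 8 2], max=8
Drop 6: O rot3 at col 3 lands with bottom-row=8; cleared 0 line(s) (total 0); column heights now [0 6 6 10 10 2], max=10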